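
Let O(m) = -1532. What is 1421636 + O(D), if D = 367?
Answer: 1420104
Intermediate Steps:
1421636 + O(D) = 1421636 - 1532 = 1420104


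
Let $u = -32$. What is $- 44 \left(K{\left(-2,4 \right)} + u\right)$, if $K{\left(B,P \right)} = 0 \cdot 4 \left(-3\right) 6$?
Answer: $1408$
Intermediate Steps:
$K{\left(B,P \right)} = 0$ ($K{\left(B,P \right)} = 0 \left(-3\right) 6 = 0 \cdot 6 = 0$)
$- 44 \left(K{\left(-2,4 \right)} + u\right) = - 44 \left(0 - 32\right) = \left(-44\right) \left(-32\right) = 1408$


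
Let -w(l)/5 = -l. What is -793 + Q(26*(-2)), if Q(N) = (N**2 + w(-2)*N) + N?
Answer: 2379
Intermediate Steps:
w(l) = 5*l (w(l) = -(-5)*l = 5*l)
Q(N) = N**2 - 9*N (Q(N) = (N**2 + (5*(-2))*N) + N = (N**2 - 10*N) + N = N**2 - 9*N)
-793 + Q(26*(-2)) = -793 + (26*(-2))*(-9 + 26*(-2)) = -793 - 52*(-9 - 52) = -793 - 52*(-61) = -793 + 3172 = 2379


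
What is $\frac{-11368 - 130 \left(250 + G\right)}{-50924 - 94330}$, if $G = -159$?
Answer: $\frac{11599}{72627} \approx 0.15971$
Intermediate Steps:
$\frac{-11368 - 130 \left(250 + G\right)}{-50924 - 94330} = \frac{-11368 - 130 \left(250 - 159\right)}{-50924 - 94330} = \frac{-11368 - 11830}{-145254} = \left(-11368 - 11830\right) \left(- \frac{1}{145254}\right) = \left(-23198\right) \left(- \frac{1}{145254}\right) = \frac{11599}{72627}$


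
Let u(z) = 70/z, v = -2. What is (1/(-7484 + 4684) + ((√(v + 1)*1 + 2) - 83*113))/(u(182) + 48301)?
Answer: -113774271/586056800 + 13*I/627918 ≈ -0.19414 + 2.0703e-5*I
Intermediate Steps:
(1/(-7484 + 4684) + ((√(v + 1)*1 + 2) - 83*113))/(u(182) + 48301) = (1/(-7484 + 4684) + ((√(-2 + 1)*1 + 2) - 83*113))/(70/182 + 48301) = (1/(-2800) + ((√(-1)*1 + 2) - 9379))/(70*(1/182) + 48301) = (-1/2800 + ((I*1 + 2) - 9379))/(5/13 + 48301) = (-1/2800 + ((I + 2) - 9379))/(627918/13) = (-1/2800 + ((2 + I) - 9379))*(13/627918) = (-1/2800 + (-9377 + I))*(13/627918) = (-26255601/2800 + I)*(13/627918) = -113774271/586056800 + 13*I/627918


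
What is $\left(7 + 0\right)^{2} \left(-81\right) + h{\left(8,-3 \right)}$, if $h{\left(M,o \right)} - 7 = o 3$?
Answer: $-3971$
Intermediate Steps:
$h{\left(M,o \right)} = 7 + 3 o$ ($h{\left(M,o \right)} = 7 + o 3 = 7 + 3 o$)
$\left(7 + 0\right)^{2} \left(-81\right) + h{\left(8,-3 \right)} = \left(7 + 0\right)^{2} \left(-81\right) + \left(7 + 3 \left(-3\right)\right) = 7^{2} \left(-81\right) + \left(7 - 9\right) = 49 \left(-81\right) - 2 = -3969 - 2 = -3971$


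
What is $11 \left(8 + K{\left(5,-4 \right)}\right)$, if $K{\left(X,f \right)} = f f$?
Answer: $264$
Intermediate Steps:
$K{\left(X,f \right)} = f^{2}$
$11 \left(8 + K{\left(5,-4 \right)}\right) = 11 \left(8 + \left(-4\right)^{2}\right) = 11 \left(8 + 16\right) = 11 \cdot 24 = 264$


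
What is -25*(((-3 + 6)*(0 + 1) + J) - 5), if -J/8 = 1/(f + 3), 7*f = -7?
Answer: 150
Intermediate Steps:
f = -1 (f = (1/7)*(-7) = -1)
J = -4 (J = -8/(-1 + 3) = -8/2 = -8*1/2 = -4)
-25*(((-3 + 6)*(0 + 1) + J) - 5) = -25*(((-3 + 6)*(0 + 1) - 4) - 5) = -25*((3*1 - 4) - 5) = -25*((3 - 4) - 5) = -25*(-1 - 5) = -25*(-6) = 150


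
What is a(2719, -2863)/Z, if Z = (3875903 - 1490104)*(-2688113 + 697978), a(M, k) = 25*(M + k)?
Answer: 720/949612418573 ≈ 7.5820e-10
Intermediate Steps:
a(M, k) = 25*M + 25*k
Z = -4748062092865 (Z = 2385799*(-1990135) = -4748062092865)
a(2719, -2863)/Z = (25*2719 + 25*(-2863))/(-4748062092865) = (67975 - 71575)*(-1/4748062092865) = -3600*(-1/4748062092865) = 720/949612418573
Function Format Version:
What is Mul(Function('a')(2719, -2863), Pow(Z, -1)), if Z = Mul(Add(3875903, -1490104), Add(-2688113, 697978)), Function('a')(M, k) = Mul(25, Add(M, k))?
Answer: Rational(720, 949612418573) ≈ 7.5820e-10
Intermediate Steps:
Function('a')(M, k) = Add(Mul(25, M), Mul(25, k))
Z = -4748062092865 (Z = Mul(2385799, -1990135) = -4748062092865)
Mul(Function('a')(2719, -2863), Pow(Z, -1)) = Mul(Add(Mul(25, 2719), Mul(25, -2863)), Pow(-4748062092865, -1)) = Mul(Add(67975, -71575), Rational(-1, 4748062092865)) = Mul(-3600, Rational(-1, 4748062092865)) = Rational(720, 949612418573)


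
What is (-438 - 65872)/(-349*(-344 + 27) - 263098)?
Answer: 13262/30493 ≈ 0.43492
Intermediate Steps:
(-438 - 65872)/(-349*(-344 + 27) - 263098) = -66310/(-349*(-317) - 263098) = -66310/(110633 - 263098) = -66310/(-152465) = -66310*(-1/152465) = 13262/30493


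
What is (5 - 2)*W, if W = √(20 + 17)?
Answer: 3*√37 ≈ 18.248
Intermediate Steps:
W = √37 ≈ 6.0828
(5 - 2)*W = (5 - 2)*√37 = 3*√37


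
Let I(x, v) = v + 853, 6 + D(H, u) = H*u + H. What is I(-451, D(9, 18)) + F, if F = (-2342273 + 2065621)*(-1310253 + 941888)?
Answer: 101908914998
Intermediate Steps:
D(H, u) = -6 + H + H*u (D(H, u) = -6 + (H*u + H) = -6 + (H + H*u) = -6 + H + H*u)
I(x, v) = 853 + v
F = 101908913980 (F = -276652*(-368365) = 101908913980)
I(-451, D(9, 18)) + F = (853 + (-6 + 9 + 9*18)) + 101908913980 = (853 + (-6 + 9 + 162)) + 101908913980 = (853 + 165) + 101908913980 = 1018 + 101908913980 = 101908914998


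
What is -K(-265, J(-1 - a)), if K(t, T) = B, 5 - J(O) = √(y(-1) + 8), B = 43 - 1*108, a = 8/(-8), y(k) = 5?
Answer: 65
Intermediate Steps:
a = -1 (a = 8*(-⅛) = -1)
B = -65 (B = 43 - 108 = -65)
J(O) = 5 - √13 (J(O) = 5 - √(5 + 8) = 5 - √13)
K(t, T) = -65
-K(-265, J(-1 - a)) = -1*(-65) = 65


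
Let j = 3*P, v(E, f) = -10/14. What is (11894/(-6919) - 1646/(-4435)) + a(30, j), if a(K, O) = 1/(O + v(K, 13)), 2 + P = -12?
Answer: -12581803939/9175043735 ≈ -1.3713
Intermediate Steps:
v(E, f) = -5/7 (v(E, f) = -10*1/14 = -5/7)
P = -14 (P = -2 - 12 = -14)
j = -42 (j = 3*(-14) = -42)
a(K, O) = 1/(-5/7 + O) (a(K, O) = 1/(O - 5/7) = 1/(-5/7 + O))
(11894/(-6919) - 1646/(-4435)) + a(30, j) = (11894/(-6919) - 1646/(-4435)) + 7/(-5 + 7*(-42)) = (11894*(-1/6919) - 1646*(-1/4435)) + 7/(-5 - 294) = (-11894/6919 + 1646/4435) + 7/(-299) = -41361216/30685765 + 7*(-1/299) = -41361216/30685765 - 7/299 = -12581803939/9175043735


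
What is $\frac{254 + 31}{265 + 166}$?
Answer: $\frac{285}{431} \approx 0.66125$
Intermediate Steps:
$\frac{254 + 31}{265 + 166} = \frac{285}{431}$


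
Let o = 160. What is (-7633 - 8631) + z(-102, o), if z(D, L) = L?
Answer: -16104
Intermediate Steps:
(-7633 - 8631) + z(-102, o) = (-7633 - 8631) + 160 = -16264 + 160 = -16104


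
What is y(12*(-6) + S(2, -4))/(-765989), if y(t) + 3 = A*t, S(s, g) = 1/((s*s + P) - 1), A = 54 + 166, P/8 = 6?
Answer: 807773/39065439 ≈ 0.020677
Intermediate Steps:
P = 48 (P = 8*6 = 48)
A = 220
S(s, g) = 1/(47 + s²) (S(s, g) = 1/((s*s + 48) - 1) = 1/((s² + 48) - 1) = 1/((48 + s²) - 1) = 1/(47 + s²))
y(t) = -3 + 220*t
y(12*(-6) + S(2, -4))/(-765989) = (-3 + 220*(12*(-6) + 1/(47 + 2²)))/(-765989) = (-3 + 220*(-72 + 1/(47 + 4)))*(-1/765989) = (-3 + 220*(-72 + 1/51))*(-1/765989) = (-3 + 220*(-3671/51))*(-1/765989) = (-3 - 807620/51)*(-1/765989) = -807773/51*(-1/765989) = 807773/39065439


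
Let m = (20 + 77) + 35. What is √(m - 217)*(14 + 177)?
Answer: 191*I*√85 ≈ 1760.9*I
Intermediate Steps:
m = 132 (m = 97 + 35 = 132)
√(m - 217)*(14 + 177) = √(132 - 217)*(14 + 177) = √(-85)*191 = (I*√85)*191 = 191*I*√85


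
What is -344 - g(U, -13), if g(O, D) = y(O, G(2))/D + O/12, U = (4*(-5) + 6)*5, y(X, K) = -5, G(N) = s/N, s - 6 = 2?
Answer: -26407/78 ≈ -338.55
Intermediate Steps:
s = 8 (s = 6 + 2 = 8)
G(N) = 8/N
U = -70 (U = (-20 + 6)*5 = -14*5 = -70)
g(O, D) = -5/D + O/12
-344 - g(U, -13) = -344 - (-5/(-13) + (1/12)*(-70)) = -344 - (-5*(-1/13) - 35/6) = -344 - (5/13 - 35/6) = -344 - 1*(-425/78) = -344 + 425/78 = -26407/78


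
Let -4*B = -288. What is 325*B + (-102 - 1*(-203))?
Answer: 23501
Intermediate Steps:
B = 72 (B = -1/4*(-288) = 72)
325*B + (-102 - 1*(-203)) = 325*72 + (-102 - 1*(-203)) = 23400 + (-102 + 203) = 23400 + 101 = 23501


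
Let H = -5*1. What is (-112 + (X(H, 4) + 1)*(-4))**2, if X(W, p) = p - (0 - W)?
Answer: 12544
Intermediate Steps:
H = -5
X(W, p) = W + p (X(W, p) = p - (-1)*W = p + W = W + p)
(-112 + (X(H, 4) + 1)*(-4))**2 = (-112 + ((-5 + 4) + 1)*(-4))**2 = (-112 + (-1 + 1)*(-4))**2 = (-112 + 0*(-4))**2 = (-112 + 0)**2 = (-112)**2 = 12544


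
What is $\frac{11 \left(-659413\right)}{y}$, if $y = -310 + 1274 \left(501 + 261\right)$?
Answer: $- \frac{7253543}{970478} \approx -7.4742$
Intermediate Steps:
$y = 970478$ ($y = -310 + 1274 \cdot 762 = -310 + 970788 = 970478$)
$\frac{11 \left(-659413\right)}{y} = \frac{11 \left(-659413\right)}{970478} = \left(-7253543\right) \frac{1}{970478} = - \frac{7253543}{970478}$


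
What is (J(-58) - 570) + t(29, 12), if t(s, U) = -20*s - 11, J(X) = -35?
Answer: -1196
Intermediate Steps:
t(s, U) = -11 - 20*s
(J(-58) - 570) + t(29, 12) = (-35 - 570) + (-11 - 20*29) = -605 + (-11 - 580) = -605 - 591 = -1196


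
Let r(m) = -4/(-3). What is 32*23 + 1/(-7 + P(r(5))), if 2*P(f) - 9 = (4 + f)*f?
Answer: 14002/19 ≈ 736.95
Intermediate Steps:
r(m) = 4/3 (r(m) = -4*(-⅓) = 4/3)
P(f) = 9/2 + f*(4 + f)/2 (P(f) = 9/2 + ((4 + f)*f)/2 = 9/2 + (f*(4 + f))/2 = 9/2 + f*(4 + f)/2)
32*23 + 1/(-7 + P(r(5))) = 32*23 + 1/(-7 + (9/2 + (4/3)²/2 + 2*(4/3))) = 736 + 1/(-7 + (9/2 + (½)*(16/9) + 8/3)) = 736 + 1/(-7 + (9/2 + 8/9 + 8/3)) = 736 + 1/(-7 + 145/18) = 736 + 1/(19/18) = 736 + 18/19 = 14002/19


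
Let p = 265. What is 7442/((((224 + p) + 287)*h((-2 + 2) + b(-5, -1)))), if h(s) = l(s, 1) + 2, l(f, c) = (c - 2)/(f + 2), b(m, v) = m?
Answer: 11163/2716 ≈ 4.1101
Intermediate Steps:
l(f, c) = (-2 + c)/(2 + f)
h(s) = 2 - 1/(2 + s) (h(s) = (-2 + 1)/(2 + s) + 2 = -1/(2 + s) + 2 = 2 - 1/(2 + s))
7442/((((224 + p) + 287)*h((-2 + 2) + b(-5, -1)))) = 7442/((((224 + 265) + 287)*((3 + 2*((-2 + 2) - 5))/(2 + ((-2 + 2) - 5))))) = 7442/(((489 + 287)*((3 + 2*(0 - 5))/(2 + (0 - 5))))) = 7442/((776*((3 + 2*(-5))/(2 - 5)))) = 7442/((776*((3 - 10)/(-3)))) = 7442/((776*(-⅓*(-7)))) = 7442/((776*(7/3))) = 7442/(5432/3) = 7442*(3/5432) = 11163/2716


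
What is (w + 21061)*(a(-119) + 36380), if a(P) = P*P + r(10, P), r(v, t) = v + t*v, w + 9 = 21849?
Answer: 2117636261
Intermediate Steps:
w = 21840 (w = -9 + 21849 = 21840)
a(P) = 10 + P² + 10*P (a(P) = P*P + 10*(1 + P) = P² + (10 + 10*P) = 10 + P² + 10*P)
(w + 21061)*(a(-119) + 36380) = (21840 + 21061)*((10 + (-119)² + 10*(-119)) + 36380) = 42901*((10 + 14161 - 1190) + 36380) = 42901*(12981 + 36380) = 42901*49361 = 2117636261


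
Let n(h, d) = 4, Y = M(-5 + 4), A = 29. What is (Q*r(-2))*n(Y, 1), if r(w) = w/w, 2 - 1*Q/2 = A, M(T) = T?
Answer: -216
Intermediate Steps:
Y = -1 (Y = -5 + 4 = -1)
Q = -54 (Q = 4 - 2*29 = 4 - 58 = -54)
r(w) = 1
(Q*r(-2))*n(Y, 1) = -54*1*4 = -54*4 = -216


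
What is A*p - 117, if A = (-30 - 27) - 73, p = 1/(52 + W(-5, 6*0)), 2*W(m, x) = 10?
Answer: -6799/57 ≈ -119.28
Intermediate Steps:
W(m, x) = 5 (W(m, x) = (½)*10 = 5)
p = 1/57 (p = 1/(52 + 5) = 1/57 ≈ 0.017544)
A = -130 (A = -57 - 73 = -130)
A*p - 117 = -130*1/57 - 117 = -130/57 - 117 = -6799/57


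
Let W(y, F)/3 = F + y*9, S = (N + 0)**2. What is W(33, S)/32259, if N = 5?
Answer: 322/10753 ≈ 0.029945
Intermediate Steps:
S = 25 (S = (5 + 0)**2 = 5**2 = 25)
W(y, F) = 3*F + 27*y (W(y, F) = 3*(F + y*9) = 3*(F + 9*y) = 3*F + 27*y)
W(33, S)/32259 = (3*25 + 27*33)/32259 = (75 + 891)*(1/32259) = 966*(1/32259) = 322/10753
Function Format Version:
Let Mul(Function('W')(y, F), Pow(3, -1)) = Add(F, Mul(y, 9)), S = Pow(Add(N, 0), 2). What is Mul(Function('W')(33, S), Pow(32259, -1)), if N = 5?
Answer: Rational(322, 10753) ≈ 0.029945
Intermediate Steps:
S = 25 (S = Pow(Add(5, 0), 2) = Pow(5, 2) = 25)
Function('W')(y, F) = Add(Mul(3, F), Mul(27, y)) (Function('W')(y, F) = Mul(3, Add(F, Mul(y, 9))) = Mul(3, Add(F, Mul(9, y))) = Add(Mul(3, F), Mul(27, y)))
Mul(Function('W')(33, S), Pow(32259, -1)) = Mul(Add(Mul(3, 25), Mul(27, 33)), Pow(32259, -1)) = Mul(Add(75, 891), Rational(1, 32259)) = Mul(966, Rational(1, 32259)) = Rational(322, 10753)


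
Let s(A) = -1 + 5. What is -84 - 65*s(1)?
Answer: -344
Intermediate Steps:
s(A) = 4
-84 - 65*s(1) = -84 - 65*4 = -84 - 260 = -344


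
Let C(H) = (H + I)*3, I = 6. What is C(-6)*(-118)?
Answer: 0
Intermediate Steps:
C(H) = 18 + 3*H (C(H) = (H + 6)*3 = (6 + H)*3 = 18 + 3*H)
C(-6)*(-118) = (18 + 3*(-6))*(-118) = (18 - 18)*(-118) = 0*(-118) = 0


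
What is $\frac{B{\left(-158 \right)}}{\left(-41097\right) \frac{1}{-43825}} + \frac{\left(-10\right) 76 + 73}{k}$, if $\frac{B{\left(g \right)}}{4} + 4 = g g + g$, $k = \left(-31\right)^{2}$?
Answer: $\frac{4178198532961}{39494217} \approx 1.0579 \cdot 10^{5}$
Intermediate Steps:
$k = 961$
$B{\left(g \right)} = -16 + 4 g + 4 g^{2}$ ($B{\left(g \right)} = -16 + 4 \left(g g + g\right) = -16 + 4 \left(g^{2} + g\right) = -16 + 4 \left(g + g^{2}\right) = -16 + \left(4 g + 4 g^{2}\right) = -16 + 4 g + 4 g^{2}$)
$\frac{B{\left(-158 \right)}}{\left(-41097\right) \frac{1}{-43825}} + \frac{\left(-10\right) 76 + 73}{k} = \frac{-16 + 4 \left(-158\right) + 4 \left(-158\right)^{2}}{\left(-41097\right) \frac{1}{-43825}} + \frac{\left(-10\right) 76 + 73}{961} = \frac{-16 - 632 + 4 \cdot 24964}{\left(-41097\right) \left(- \frac{1}{43825}\right)} + \left(-760 + 73\right) \frac{1}{961} = \frac{-16 - 632 + 99856}{\frac{41097}{43825}} - \frac{687}{961} = 99208 \cdot \frac{43825}{41097} - \frac{687}{961} = \frac{4347790600}{41097} - \frac{687}{961} = \frac{4178198532961}{39494217}$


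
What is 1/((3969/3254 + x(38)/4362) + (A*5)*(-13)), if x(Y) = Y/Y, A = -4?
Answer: 3548487/926935628 ≈ 0.0038282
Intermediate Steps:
x(Y) = 1
1/((3969/3254 + x(38)/4362) + (A*5)*(-13)) = 1/((3969/3254 + 1/4362) - 4*5*(-13)) = 1/((3969*(1/3254) + 1*(1/4362)) - 20*(-13)) = 1/((3969/3254 + 1/4362) + 260) = 1/(4329008/3548487 + 260) = 1/(926935628/3548487) = 3548487/926935628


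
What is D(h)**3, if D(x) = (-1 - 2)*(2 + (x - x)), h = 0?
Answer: -216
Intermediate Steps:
D(x) = -6 (D(x) = -3*(2 + 0) = -3*2 = -6)
D(h)**3 = (-6)**3 = -216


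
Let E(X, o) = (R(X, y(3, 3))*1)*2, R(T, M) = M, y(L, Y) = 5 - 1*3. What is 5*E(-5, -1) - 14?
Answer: 6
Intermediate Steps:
y(L, Y) = 2 (y(L, Y) = 5 - 3 = 2)
E(X, o) = 4 (E(X, o) = (2*1)*2 = 2*2 = 4)
5*E(-5, -1) - 14 = 5*4 - 14 = 20 - 14 = 6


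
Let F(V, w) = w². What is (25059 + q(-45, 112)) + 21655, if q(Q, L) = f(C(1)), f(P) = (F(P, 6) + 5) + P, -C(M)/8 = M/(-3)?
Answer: 140273/3 ≈ 46758.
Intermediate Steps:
C(M) = 8*M/3 (C(M) = -8*M/(-3) = -8*M*(-1)/3 = -(-8)*M/3 = 8*M/3)
f(P) = 41 + P (f(P) = (6² + 5) + P = (36 + 5) + P = 41 + P)
q(Q, L) = 131/3 (q(Q, L) = 41 + (8/3)*1 = 41 + 8/3 = 131/3)
(25059 + q(-45, 112)) + 21655 = (25059 + 131/3) + 21655 = 75308/3 + 21655 = 140273/3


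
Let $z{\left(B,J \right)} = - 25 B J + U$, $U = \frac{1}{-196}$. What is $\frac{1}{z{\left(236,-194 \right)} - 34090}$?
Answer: $\frac{196}{217659959} \approx 9.0049 \cdot 10^{-7}$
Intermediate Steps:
$U = - \frac{1}{196} \approx -0.005102$
$z{\left(B,J \right)} = - \frac{1}{196} - 25 B J$ ($z{\left(B,J \right)} = - 25 B J - \frac{1}{196} = - \frac{1}{196} - 25 B J$)
$\frac{1}{z{\left(236,-194 \right)} - 34090} = \frac{1}{\left(- \frac{1}{196} - 5900 \left(-194\right)\right) - 34090} = \frac{1}{\left(- \frac{1}{196} + 1144600\right) - 34090} = \frac{1}{\frac{224341599}{196} - 34090} = \frac{1}{\frac{217659959}{196}} = \frac{196}{217659959}$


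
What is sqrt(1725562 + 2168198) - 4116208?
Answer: -4116208 + 624*sqrt(10) ≈ -4.1142e+6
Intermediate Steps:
sqrt(1725562 + 2168198) - 4116208 = sqrt(3893760) - 4116208 = 624*sqrt(10) - 4116208 = -4116208 + 624*sqrt(10)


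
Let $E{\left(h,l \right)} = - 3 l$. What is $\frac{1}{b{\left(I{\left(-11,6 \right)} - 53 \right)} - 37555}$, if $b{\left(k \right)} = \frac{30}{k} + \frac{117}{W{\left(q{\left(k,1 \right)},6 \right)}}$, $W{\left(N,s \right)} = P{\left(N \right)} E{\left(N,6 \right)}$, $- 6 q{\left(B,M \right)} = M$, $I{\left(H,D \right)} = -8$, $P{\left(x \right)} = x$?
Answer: $- \frac{61}{2288506} \approx -2.6655 \cdot 10^{-5}$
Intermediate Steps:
$q{\left(B,M \right)} = - \frac{M}{6}$
$W{\left(N,s \right)} = - 18 N$ ($W{\left(N,s \right)} = N \left(\left(-3\right) 6\right) = N \left(-18\right) = - 18 N$)
$b{\left(k \right)} = 39 + \frac{30}{k}$ ($b{\left(k \right)} = \frac{30}{k} + \frac{117}{\left(-18\right) \left(\left(- \frac{1}{6}\right) 1\right)} = \frac{30}{k} + \frac{117}{\left(-18\right) \left(- \frac{1}{6}\right)} = \frac{30}{k} + \frac{117}{3} = \frac{30}{k} + 117 \cdot \frac{1}{3} = \frac{30}{k} + 39 = 39 + \frac{30}{k}$)
$\frac{1}{b{\left(I{\left(-11,6 \right)} - 53 \right)} - 37555} = \frac{1}{\left(39 + \frac{30}{-8 - 53}\right) - 37555} = \frac{1}{\left(39 + \frac{30}{-61}\right) - 37555} = \frac{1}{\left(39 + 30 \left(- \frac{1}{61}\right)\right) - 37555} = \frac{1}{\left(39 - \frac{30}{61}\right) - 37555} = \frac{1}{\frac{2349}{61} - 37555} = \frac{1}{- \frac{2288506}{61}} = - \frac{61}{2288506}$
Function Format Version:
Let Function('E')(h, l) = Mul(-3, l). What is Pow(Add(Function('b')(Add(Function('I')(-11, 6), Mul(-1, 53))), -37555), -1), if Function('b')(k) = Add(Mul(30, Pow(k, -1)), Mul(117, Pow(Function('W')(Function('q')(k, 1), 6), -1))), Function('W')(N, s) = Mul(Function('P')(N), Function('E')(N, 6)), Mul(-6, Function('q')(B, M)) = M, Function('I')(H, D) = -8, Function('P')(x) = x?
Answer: Rational(-61, 2288506) ≈ -2.6655e-5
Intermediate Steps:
Function('q')(B, M) = Mul(Rational(-1, 6), M)
Function('W')(N, s) = Mul(-18, N) (Function('W')(N, s) = Mul(N, Mul(-3, 6)) = Mul(N, -18) = Mul(-18, N))
Function('b')(k) = Add(39, Mul(30, Pow(k, -1))) (Function('b')(k) = Add(Mul(30, Pow(k, -1)), Mul(117, Pow(Mul(-18, Mul(Rational(-1, 6), 1)), -1))) = Add(Mul(30, Pow(k, -1)), Mul(117, Pow(Mul(-18, Rational(-1, 6)), -1))) = Add(Mul(30, Pow(k, -1)), Mul(117, Pow(3, -1))) = Add(Mul(30, Pow(k, -1)), Mul(117, Rational(1, 3))) = Add(Mul(30, Pow(k, -1)), 39) = Add(39, Mul(30, Pow(k, -1))))
Pow(Add(Function('b')(Add(Function('I')(-11, 6), Mul(-1, 53))), -37555), -1) = Pow(Add(Add(39, Mul(30, Pow(Add(-8, Mul(-1, 53)), -1))), -37555), -1) = Pow(Add(Add(39, Mul(30, Pow(Add(-8, -53), -1))), -37555), -1) = Pow(Add(Add(39, Mul(30, Pow(-61, -1))), -37555), -1) = Pow(Add(Add(39, Mul(30, Rational(-1, 61))), -37555), -1) = Pow(Add(Add(39, Rational(-30, 61)), -37555), -1) = Pow(Add(Rational(2349, 61), -37555), -1) = Pow(Rational(-2288506, 61), -1) = Rational(-61, 2288506)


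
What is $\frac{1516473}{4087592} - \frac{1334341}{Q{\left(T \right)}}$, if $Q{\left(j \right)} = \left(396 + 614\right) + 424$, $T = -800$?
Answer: $- \frac{2726033487295}{2930803464} \approx -930.13$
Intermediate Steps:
$Q{\left(j \right)} = 1434$ ($Q{\left(j \right)} = 1010 + 424 = 1434$)
$\frac{1516473}{4087592} - \frac{1334341}{Q{\left(T \right)}} = \frac{1516473}{4087592} - \frac{1334341}{1434} = - \frac{2726033487295}{2930803464}$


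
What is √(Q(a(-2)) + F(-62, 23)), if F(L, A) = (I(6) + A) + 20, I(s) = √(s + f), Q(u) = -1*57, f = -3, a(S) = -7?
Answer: √(-14 + √3) ≈ 3.5026*I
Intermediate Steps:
Q(u) = -57
I(s) = √(-3 + s) (I(s) = √(s - 3) = √(-3 + s))
F(L, A) = 20 + A + √3 (F(L, A) = (√(-3 + 6) + A) + 20 = (√3 + A) + 20 = (A + √3) + 20 = 20 + A + √3)
√(Q(a(-2)) + F(-62, 23)) = √(-57 + (20 + 23 + √3)) = √(-57 + (43 + √3)) = √(-14 + √3)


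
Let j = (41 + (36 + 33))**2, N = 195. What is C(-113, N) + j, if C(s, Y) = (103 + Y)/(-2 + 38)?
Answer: 217949/18 ≈ 12108.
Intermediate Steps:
C(s, Y) = 103/36 + Y/36 (C(s, Y) = (103 + Y)/36 = (103 + Y)*(1/36) = 103/36 + Y/36)
j = 12100 (j = (41 + 69)**2 = 110**2 = 12100)
C(-113, N) + j = (103/36 + (1/36)*195) + 12100 = (103/36 + 65/12) + 12100 = 149/18 + 12100 = 217949/18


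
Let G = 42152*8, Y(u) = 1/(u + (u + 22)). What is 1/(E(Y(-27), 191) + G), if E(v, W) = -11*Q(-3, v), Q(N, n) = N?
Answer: 1/337249 ≈ 2.9652e-6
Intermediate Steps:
Y(u) = 1/(22 + 2*u) (Y(u) = 1/(u + (22 + u)) = 1/(22 + 2*u))
G = 337216
E(v, W) = 33 (E(v, W) = -11*(-3) = 33)
1/(E(Y(-27), 191) + G) = 1/(33 + 337216) = 1/337249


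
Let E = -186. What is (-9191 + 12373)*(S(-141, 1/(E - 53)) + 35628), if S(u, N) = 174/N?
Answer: -18958356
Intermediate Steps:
(-9191 + 12373)*(S(-141, 1/(E - 53)) + 35628) = (-9191 + 12373)*(174/(1/(-186 - 53)) + 35628) = 3182*(174/(1/(-239)) + 35628) = 3182*(174/(-1/239) + 35628) = 3182*(174*(-239) + 35628) = 3182*(-41586 + 35628) = 3182*(-5958) = -18958356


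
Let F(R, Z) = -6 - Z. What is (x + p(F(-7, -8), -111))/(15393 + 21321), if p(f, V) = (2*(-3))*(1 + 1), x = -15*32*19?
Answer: -1522/6119 ≈ -0.24873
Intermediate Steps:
x = -9120 (x = -480*19 = -9120)
p(f, V) = -12 (p(f, V) = -6*2 = -12)
(x + p(F(-7, -8), -111))/(15393 + 21321) = (-9120 - 12)/(15393 + 21321) = -9132/36714 = -9132*1/36714 = -1522/6119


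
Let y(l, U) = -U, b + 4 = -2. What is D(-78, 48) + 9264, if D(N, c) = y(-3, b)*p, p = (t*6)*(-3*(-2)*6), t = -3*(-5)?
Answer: 28704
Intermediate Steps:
b = -6 (b = -4 - 2 = -6)
t = 15
p = 3240 (p = (15*6)*(-3*(-2)*6) = 90*(6*6) = 90*36 = 3240)
D(N, c) = 19440 (D(N, c) = -1*(-6)*3240 = 6*3240 = 19440)
D(-78, 48) + 9264 = 19440 + 9264 = 28704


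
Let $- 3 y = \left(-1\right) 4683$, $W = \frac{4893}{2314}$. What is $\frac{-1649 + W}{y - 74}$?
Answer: $- \frac{3810893}{3440918} \approx -1.1075$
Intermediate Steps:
$W = \frac{4893}{2314}$ ($W = 4893 \cdot \frac{1}{2314} = \frac{4893}{2314} \approx 2.1145$)
$y = 1561$ ($y = - \frac{\left(-1\right) 4683}{3} = \left(- \frac{1}{3}\right) \left(-4683\right) = 1561$)
$\frac{-1649 + W}{y - 74} = \frac{-1649 + \frac{4893}{2314}}{1561 - 74} = - \frac{3810893}{2314 \cdot 1487} = \left(- \frac{3810893}{2314}\right) \frac{1}{1487} = - \frac{3810893}{3440918}$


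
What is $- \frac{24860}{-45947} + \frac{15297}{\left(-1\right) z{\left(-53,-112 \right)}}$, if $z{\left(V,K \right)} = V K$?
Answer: $- \frac{50480209}{24794672} \approx -2.0359$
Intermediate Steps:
$z{\left(V,K \right)} = K V$
$- \frac{24860}{-45947} + \frac{15297}{\left(-1\right) z{\left(-53,-112 \right)}} = - \frac{24860}{-45947} + \frac{15297}{\left(-1\right) \left(\left(-112\right) \left(-53\right)\right)} = \left(-24860\right) \left(- \frac{1}{45947}\right) + \frac{15297}{\left(-1\right) 5936} = \frac{2260}{4177} + \frac{15297}{-5936} = \frac{2260}{4177} + 15297 \left(- \frac{1}{5936}\right) = \frac{2260}{4177} - \frac{15297}{5936} = - \frac{50480209}{24794672}$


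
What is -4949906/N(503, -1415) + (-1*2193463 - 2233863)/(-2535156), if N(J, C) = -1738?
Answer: 3139119646981/1101525282 ≈ 2849.8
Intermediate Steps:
-4949906/N(503, -1415) + (-1*2193463 - 2233863)/(-2535156) = -4949906/(-1738) + (-1*2193463 - 2233863)/(-2535156) = -4949906*(-1/1738) + (-2193463 - 2233863)*(-1/2535156) = 2474953/869 - 4427326*(-1/2535156) = 2474953/869 + 2213663/1267578 = 3139119646981/1101525282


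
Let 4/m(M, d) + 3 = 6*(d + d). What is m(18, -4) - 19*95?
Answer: -92059/51 ≈ -1805.1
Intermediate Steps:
m(M, d) = 4/(-3 + 12*d) (m(M, d) = 4/(-3 + 6*(d + d)) = 4/(-3 + 6*(2*d)) = 4/(-3 + 12*d))
m(18, -4) - 19*95 = 4/(3*(-1 + 4*(-4))) - 19*95 = 4/(3*(-1 - 16)) - 1805 = (4/3)/(-17) - 1805 = (4/3)*(-1/17) - 1805 = -4/51 - 1805 = -92059/51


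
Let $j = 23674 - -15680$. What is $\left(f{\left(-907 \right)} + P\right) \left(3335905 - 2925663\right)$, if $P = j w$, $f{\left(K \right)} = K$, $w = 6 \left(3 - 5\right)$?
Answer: $-194108053510$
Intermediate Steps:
$j = 39354$ ($j = 23674 + 15680 = 39354$)
$w = -12$ ($w = 6 \left(-2\right) = -12$)
$P = -472248$ ($P = 39354 \left(-12\right) = -472248$)
$\left(f{\left(-907 \right)} + P\right) \left(3335905 - 2925663\right) = \left(-907 - 472248\right) \left(3335905 - 2925663\right) = \left(-473155\right) 410242 = -194108053510$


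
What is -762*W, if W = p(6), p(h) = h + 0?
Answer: -4572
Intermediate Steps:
p(h) = h
W = 6
-762*W = -762*6 = -4572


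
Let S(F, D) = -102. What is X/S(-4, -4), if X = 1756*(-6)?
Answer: 1756/17 ≈ 103.29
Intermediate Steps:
X = -10536
X/S(-4, -4) = -10536/(-102) = -10536*(-1/102) = 1756/17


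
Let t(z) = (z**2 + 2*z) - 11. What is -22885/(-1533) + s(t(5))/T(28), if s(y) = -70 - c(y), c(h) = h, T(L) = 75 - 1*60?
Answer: 66391/7665 ≈ 8.6616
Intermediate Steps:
t(z) = -11 + z**2 + 2*z
T(L) = 15 (T(L) = 75 - 60 = 15)
s(y) = -70 - y
-22885/(-1533) + s(t(5))/T(28) = -22885/(-1533) + (-70 - (-11 + 5**2 + 2*5))/15 = -22885*(-1/1533) + (-70 - (-11 + 25 + 10))*(1/15) = 22885/1533 + (-70 - 1*24)*(1/15) = 22885/1533 + (-70 - 24)*(1/15) = 22885/1533 - 94*1/15 = 22885/1533 - 94/15 = 66391/7665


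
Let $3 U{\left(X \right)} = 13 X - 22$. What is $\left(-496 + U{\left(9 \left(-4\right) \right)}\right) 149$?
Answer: $- \frac{294722}{3} \approx -98241.0$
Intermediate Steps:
$U{\left(X \right)} = - \frac{22}{3} + \frac{13 X}{3}$ ($U{\left(X \right)} = \frac{13 X - 22}{3} = \frac{-22 + 13 X}{3} = - \frac{22}{3} + \frac{13 X}{3}$)
$\left(-496 + U{\left(9 \left(-4\right) \right)}\right) 149 = \left(-496 + \left(- \frac{22}{3} + \frac{13 \cdot 9 \left(-4\right)}{3}\right)\right) 149 = \left(-496 + \left(- \frac{22}{3} + \frac{13}{3} \left(-36\right)\right)\right) 149 = \left(-496 - \frac{490}{3}\right) 149 = \left(- \frac{1978}{3}\right) 149 = - \frac{294722}{3}$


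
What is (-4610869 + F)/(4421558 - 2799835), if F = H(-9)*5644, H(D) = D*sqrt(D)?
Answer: -4610869/1621723 - 152388*I/1621723 ≈ -2.8432 - 0.093967*I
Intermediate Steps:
H(D) = D**(3/2)
F = -152388*I (F = (-9)**(3/2)*5644 = -27*I*5644 = -152388*I ≈ -1.5239e+5*I)
(-4610869 + F)/(4421558 - 2799835) = (-4610869 - 152388*I)/(4421558 - 2799835) = (-4610869 - 152388*I)/1621723 = (-4610869 - 152388*I)*(1/1621723) = -4610869/1621723 - 152388*I/1621723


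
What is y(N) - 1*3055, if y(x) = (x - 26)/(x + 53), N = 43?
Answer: -293263/96 ≈ -3054.8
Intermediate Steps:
y(x) = (-26 + x)/(53 + x)
y(N) - 1*3055 = (-26 + 43)/(53 + 43) - 1*3055 = 17/96 - 3055 = -293263/96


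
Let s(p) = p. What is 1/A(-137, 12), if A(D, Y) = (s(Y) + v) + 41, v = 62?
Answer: 1/115 ≈ 0.0086956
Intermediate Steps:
A(D, Y) = 103 + Y (A(D, Y) = (Y + 62) + 41 = (62 + Y) + 41 = 103 + Y)
1/A(-137, 12) = 1/(103 + 12) = 1/115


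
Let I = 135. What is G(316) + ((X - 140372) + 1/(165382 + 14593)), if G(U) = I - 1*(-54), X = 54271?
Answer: -15462012199/179975 ≈ -85912.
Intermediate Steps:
G(U) = 189 (G(U) = 135 - 1*(-54) = 135 + 54 = 189)
G(316) + ((X - 140372) + 1/(165382 + 14593)) = 189 + ((54271 - 140372) + 1/(165382 + 14593)) = 189 + (-86101 + 1/179975) = 189 - 15496027474/179975 = -15462012199/179975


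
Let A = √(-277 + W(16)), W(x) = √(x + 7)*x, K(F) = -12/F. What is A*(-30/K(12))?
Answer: 30*√(-277 + 16*√23) ≈ 424.55*I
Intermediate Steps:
W(x) = x*√(7 + x) (W(x) = √(7 + x)*x = x*√(7 + x))
A = √(-277 + 16*√23) (A = √(-277 + 16*√(7 + 16)) = √(-277 + 16*√23) ≈ 14.152*I)
A*(-30/K(12)) = √(-277 + 16*√23)*(-30*(-1/1)) = √(-277 + 16*√23)*(-30/((-12*1/12))) = √(-277 + 16*√23)*(-30/(-1)) = √(-277 + 16*√23)*(-30*(-1)) = √(-277 + 16*√23)*30 = 30*√(-277 + 16*√23)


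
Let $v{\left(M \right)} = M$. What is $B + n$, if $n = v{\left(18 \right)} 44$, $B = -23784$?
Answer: $-22992$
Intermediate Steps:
$n = 792$ ($n = 18 \cdot 44 = 792$)
$B + n = -23784 + 792 = -22992$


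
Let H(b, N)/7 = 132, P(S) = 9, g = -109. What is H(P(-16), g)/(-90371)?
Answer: -924/90371 ≈ -0.010225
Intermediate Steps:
H(b, N) = 924 (H(b, N) = 7*132 = 924)
H(P(-16), g)/(-90371) = 924/(-90371) = 924*(-1/90371) = -924/90371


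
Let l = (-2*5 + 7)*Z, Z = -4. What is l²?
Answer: 144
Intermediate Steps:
l = 12 (l = (-2*5 + 7)*(-4) = (-10 + 7)*(-4) = -3*(-4) = 12)
l² = 12² = 144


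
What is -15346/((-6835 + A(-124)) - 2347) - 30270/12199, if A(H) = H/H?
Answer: -90703016/111999019 ≈ -0.80986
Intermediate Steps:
A(H) = 1
-15346/((-6835 + A(-124)) - 2347) - 30270/12199 = -15346/((-6835 + 1) - 2347) - 30270/12199 = -15346/(-6834 - 2347) - 30270*1/12199 = -15346/(-9181) - 30270/12199 = -15346*(-1/9181) - 30270/12199 = 15346/9181 - 30270/12199 = -90703016/111999019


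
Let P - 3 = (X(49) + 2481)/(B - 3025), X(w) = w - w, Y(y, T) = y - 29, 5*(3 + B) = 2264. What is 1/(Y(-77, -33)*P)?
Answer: -2146/463273 ≈ -0.0046323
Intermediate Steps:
B = 2249/5 (B = -3 + (⅕)*2264 = -3 + 2264/5 = 2249/5 ≈ 449.80)
Y(y, T) = -29 + y
X(w) = 0
P = 8741/4292 (P = 3 + (0 + 2481)/(2249/5 - 3025) = 3 + 2481/(-12876/5) = 3 + 2481*(-5/12876) = 3 - 4135/4292 = 8741/4292 ≈ 2.0366)
1/(Y(-77, -33)*P) = 1/((-29 - 77)*(8741/4292)) = (4292/8741)/(-106) = -1/106*4292/8741 = -2146/463273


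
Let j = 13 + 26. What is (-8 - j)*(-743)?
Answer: 34921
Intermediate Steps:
j = 39
(-8 - j)*(-743) = (-8 - 1*39)*(-743) = (-8 - 39)*(-743) = -47*(-743) = 34921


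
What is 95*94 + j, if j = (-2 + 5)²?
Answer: 8939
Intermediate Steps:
j = 9 (j = 3² = 9)
95*94 + j = 95*94 + 9 = 8930 + 9 = 8939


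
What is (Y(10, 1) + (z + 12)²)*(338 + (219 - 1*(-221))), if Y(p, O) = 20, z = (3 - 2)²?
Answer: 147042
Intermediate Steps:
z = 1 (z = 1² = 1)
(Y(10, 1) + (z + 12)²)*(338 + (219 - 1*(-221))) = (20 + (1 + 12)²)*(338 + (219 - 1*(-221))) = (20 + 13²)*(338 + (219 + 221)) = (20 + 169)*(338 + 440) = 189*778 = 147042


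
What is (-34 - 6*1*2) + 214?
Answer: 168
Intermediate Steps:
(-34 - 6*1*2) + 214 = (-34 - 6*2) + 214 = (-34 - 12) + 214 = -46 + 214 = 168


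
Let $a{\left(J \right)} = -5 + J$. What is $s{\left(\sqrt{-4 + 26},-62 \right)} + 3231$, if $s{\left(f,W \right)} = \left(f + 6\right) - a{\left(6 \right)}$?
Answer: $3236 + \sqrt{22} \approx 3240.7$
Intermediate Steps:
$s{\left(f,W \right)} = 5 + f$ ($s{\left(f,W \right)} = \left(f + 6\right) - \left(-5 + 6\right) = \left(6 + f\right) - 1 = 5 + f$)
$s{\left(\sqrt{-4 + 26},-62 \right)} + 3231 = \left(5 + \sqrt{-4 + 26}\right) + 3231 = \left(5 + \sqrt{22}\right) + 3231 = 3236 + \sqrt{22}$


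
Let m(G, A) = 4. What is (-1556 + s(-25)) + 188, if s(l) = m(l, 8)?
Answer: -1364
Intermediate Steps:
s(l) = 4
(-1556 + s(-25)) + 188 = (-1556 + 4) + 188 = -1552 + 188 = -1364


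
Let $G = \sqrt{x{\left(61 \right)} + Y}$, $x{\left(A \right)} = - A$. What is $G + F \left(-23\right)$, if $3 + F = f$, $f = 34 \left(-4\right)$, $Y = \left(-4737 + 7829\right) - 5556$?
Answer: $3197 + 5 i \sqrt{101} \approx 3197.0 + 50.249 i$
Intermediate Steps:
$Y = -2464$ ($Y = 3092 - 5556 = -2464$)
$f = -136$
$G = 5 i \sqrt{101}$ ($G = \sqrt{\left(-1\right) 61 - 2464} = \sqrt{-61 - 2464} = \sqrt{-2525} = 5 i \sqrt{101} \approx 50.249 i$)
$F = -139$ ($F = -3 - 136 = -139$)
$G + F \left(-23\right) = 5 i \sqrt{101} - -3197 = 5 i \sqrt{101} + 3197 = 3197 + 5 i \sqrt{101}$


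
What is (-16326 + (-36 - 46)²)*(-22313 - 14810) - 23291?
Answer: 356431755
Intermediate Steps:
(-16326 + (-36 - 46)²)*(-22313 - 14810) - 23291 = (-16326 + (-82)²)*(-37123) - 23291 = (-16326 + 6724)*(-37123) - 23291 = -9602*(-37123) - 23291 = 356455046 - 23291 = 356431755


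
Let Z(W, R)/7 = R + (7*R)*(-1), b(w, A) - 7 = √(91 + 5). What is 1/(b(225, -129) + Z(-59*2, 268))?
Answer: -11249/126539905 - 4*√6/126539905 ≈ -8.8974e-5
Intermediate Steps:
b(w, A) = 7 + 4*√6 (b(w, A) = 7 + √(91 + 5) = 7 + √96 = 7 + 4*√6)
Z(W, R) = -42*R (Z(W, R) = 7*(R + (7*R)*(-1)) = 7*(R - 7*R) = 7*(-6*R) = -42*R)
1/(b(225, -129) + Z(-59*2, 268)) = 1/((7 + 4*√6) - 42*268) = 1/((7 + 4*√6) - 11256) = 1/(-11249 + 4*√6)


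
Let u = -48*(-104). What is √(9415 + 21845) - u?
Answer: -4992 + 2*√7815 ≈ -4815.2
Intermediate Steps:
u = 4992
√(9415 + 21845) - u = √(9415 + 21845) - 1*4992 = √31260 - 4992 = 2*√7815 - 4992 = -4992 + 2*√7815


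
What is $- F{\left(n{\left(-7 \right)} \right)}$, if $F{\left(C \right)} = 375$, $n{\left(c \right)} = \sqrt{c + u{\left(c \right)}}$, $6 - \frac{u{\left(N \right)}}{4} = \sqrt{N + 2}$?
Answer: $-375$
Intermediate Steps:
$u{\left(N \right)} = 24 - 4 \sqrt{2 + N}$ ($u{\left(N \right)} = 24 - 4 \sqrt{N + 2} = 24 - 4 \sqrt{2 + N}$)
$n{\left(c \right)} = \sqrt{24 + c - 4 \sqrt{2 + c}}$ ($n{\left(c \right)} = \sqrt{c - \left(-24 + 4 \sqrt{2 + c}\right)} = \sqrt{24 + c - 4 \sqrt{2 + c}}$)
$- F{\left(n{\left(-7 \right)} \right)} = \left(-1\right) 375 = -375$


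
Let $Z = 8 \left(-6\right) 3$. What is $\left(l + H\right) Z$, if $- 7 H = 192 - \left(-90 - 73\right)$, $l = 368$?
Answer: $- \frac{319824}{7} \approx -45689.0$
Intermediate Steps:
$Z = -144$ ($Z = \left(-48\right) 3 = -144$)
$H = - \frac{355}{7}$ ($H = - \frac{192 - \left(-90 - 73\right)}{7} = - \frac{192 - -163}{7} = - \frac{192 + 163}{7} = \left(- \frac{1}{7}\right) 355 = - \frac{355}{7} \approx -50.714$)
$\left(l + H\right) Z = \left(368 - \frac{355}{7}\right) \left(-144\right) = \frac{2221}{7} \left(-144\right) = - \frac{319824}{7}$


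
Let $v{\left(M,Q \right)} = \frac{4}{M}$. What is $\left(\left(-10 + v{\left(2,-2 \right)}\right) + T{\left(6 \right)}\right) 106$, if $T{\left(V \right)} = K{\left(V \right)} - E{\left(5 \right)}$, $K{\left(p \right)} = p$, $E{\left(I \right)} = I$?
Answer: $-742$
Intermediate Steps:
$T{\left(V \right)} = -5 + V$ ($T{\left(V \right)} = V - 5 = -5 + V$)
$\left(\left(-10 + v{\left(2,-2 \right)}\right) + T{\left(6 \right)}\right) 106 = \left(\left(-10 + \frac{4}{2}\right) + \left(-5 + 6\right)\right) 106 = \left(\left(-10 + 4 \cdot \frac{1}{2}\right) + 1\right) 106 = \left(\left(-10 + 2\right) + 1\right) 106 = \left(-8 + 1\right) 106 = \left(-7\right) 106 = -742$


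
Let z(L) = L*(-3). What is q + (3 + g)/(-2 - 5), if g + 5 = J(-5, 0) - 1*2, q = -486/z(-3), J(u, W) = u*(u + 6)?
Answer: -369/7 ≈ -52.714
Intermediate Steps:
J(u, W) = u*(6 + u)
z(L) = -3*L
q = -54 (q = -486/((-3*(-3))) = -486/9 = -486*⅑ = -54)
g = -12 (g = -5 + (-5*(6 - 5) - 1*2) = -5 + (-5*1 - 2) = -5 + (-5 - 2) = -5 - 7 = -12)
q + (3 + g)/(-2 - 5) = -54 + (3 - 12)/(-2 - 5) = -54 - 9/(-7) = -54 - ⅐*(-9) = -54 + 9/7 = -369/7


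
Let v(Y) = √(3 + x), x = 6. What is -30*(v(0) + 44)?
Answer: -1410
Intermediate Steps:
v(Y) = 3 (v(Y) = √(3 + 6) = √9 = 3)
-30*(v(0) + 44) = -30*(3 + 44) = -30*47 = -1410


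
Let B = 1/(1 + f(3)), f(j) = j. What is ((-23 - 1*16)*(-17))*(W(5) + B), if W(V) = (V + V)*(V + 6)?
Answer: 292383/4 ≈ 73096.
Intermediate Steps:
W(V) = 2*V*(6 + V) (W(V) = (2*V)*(6 + V) = 2*V*(6 + V))
B = ¼ (B = 1/(1 + 3) = 1/4 = ¼ ≈ 0.25000)
((-23 - 1*16)*(-17))*(W(5) + B) = ((-23 - 1*16)*(-17))*(2*5*(6 + 5) + ¼) = ((-23 - 16)*(-17))*(2*5*11 + ¼) = (-39*(-17))*(110 + ¼) = 663*(441/4) = 292383/4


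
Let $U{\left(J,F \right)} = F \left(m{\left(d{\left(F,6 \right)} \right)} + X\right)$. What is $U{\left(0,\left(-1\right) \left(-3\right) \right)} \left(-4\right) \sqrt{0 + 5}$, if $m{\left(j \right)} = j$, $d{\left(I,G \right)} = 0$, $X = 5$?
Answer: $- 60 \sqrt{5} \approx -134.16$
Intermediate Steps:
$U{\left(J,F \right)} = 5 F$ ($U{\left(J,F \right)} = F \left(0 + 5\right) = F 5 = 5 F$)
$U{\left(0,\left(-1\right) \left(-3\right) \right)} \left(-4\right) \sqrt{0 + 5} = 5 \left(\left(-1\right) \left(-3\right)\right) \left(-4\right) \sqrt{0 + 5} = 5 \cdot 3 \left(-4\right) \sqrt{5} = 15 \left(-4\right) \sqrt{5} = - 60 \sqrt{5}$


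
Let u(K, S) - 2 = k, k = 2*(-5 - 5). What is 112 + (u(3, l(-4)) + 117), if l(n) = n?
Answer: 211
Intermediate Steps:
k = -20 (k = 2*(-10) = -20)
u(K, S) = -18 (u(K, S) = 2 - 20 = -18)
112 + (u(3, l(-4)) + 117) = 112 + (-18 + 117) = 112 + 99 = 211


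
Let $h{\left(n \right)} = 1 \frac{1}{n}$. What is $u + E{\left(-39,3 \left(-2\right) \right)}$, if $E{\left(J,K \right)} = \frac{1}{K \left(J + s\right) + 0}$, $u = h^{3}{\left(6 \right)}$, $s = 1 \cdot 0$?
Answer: $\frac{25}{2808} \approx 0.0089031$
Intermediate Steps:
$s = 0$
$h{\left(n \right)} = \frac{1}{n}$
$u = \frac{1}{216}$ ($u = \left(\frac{1}{6}\right)^{3} = \frac{1}{216} \approx 0.0046296$)
$E{\left(J,K \right)} = \frac{1}{J K}$ ($E{\left(J,K \right)} = \frac{1}{K \left(J + 0\right) + 0} = \frac{1}{K J + 0} = \frac{1}{J K + 0} = \frac{1}{J K}$)
$u + E{\left(-39,3 \left(-2\right) \right)} = \frac{1}{216} + \frac{1}{\left(-39\right) 3 \left(-2\right)} = \frac{1}{216} - \frac{1}{39 \left(-6\right)} = \frac{1}{216} - - \frac{1}{234} = \frac{1}{216} + \frac{1}{234} = \frac{25}{2808}$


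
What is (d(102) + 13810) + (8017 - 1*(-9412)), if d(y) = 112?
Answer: 31351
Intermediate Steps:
(d(102) + 13810) + (8017 - 1*(-9412)) = (112 + 13810) + (8017 - 1*(-9412)) = 13922 + (8017 + 9412) = 13922 + 17429 = 31351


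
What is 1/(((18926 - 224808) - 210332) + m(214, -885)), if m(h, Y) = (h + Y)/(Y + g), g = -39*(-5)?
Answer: -690/287186989 ≈ -2.4026e-6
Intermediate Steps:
g = 195
m(h, Y) = (Y + h)/(195 + Y) (m(h, Y) = (h + Y)/(Y + 195) = (Y + h)/(195 + Y))
1/(((18926 - 224808) - 210332) + m(214, -885)) = 1/(((18926 - 224808) - 210332) + (-885 + 214)/(195 - 885)) = 1/((-205882 - 210332) - 671/(-690)) = 1/(-416214 - 1/690*(-671)) = 1/(-416214 + 671/690) = 1/(-287186989/690) = -690/287186989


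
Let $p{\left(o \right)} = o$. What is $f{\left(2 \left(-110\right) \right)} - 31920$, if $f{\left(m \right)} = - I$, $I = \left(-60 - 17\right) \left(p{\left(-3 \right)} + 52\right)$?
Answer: $-28147$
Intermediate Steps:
$I = -3773$ ($I = \left(-60 - 17\right) \left(-3 + 52\right) = \left(-77\right) 49 = -3773$)
$f{\left(m \right)} = 3773$ ($f{\left(m \right)} = \left(-1\right) \left(-3773\right) = 3773$)
$f{\left(2 \left(-110\right) \right)} - 31920 = 3773 - 31920 = -28147$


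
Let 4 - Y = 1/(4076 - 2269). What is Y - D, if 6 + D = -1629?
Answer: 2961672/1807 ≈ 1639.0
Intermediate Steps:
D = -1635 (D = -6 - 1629 = -1635)
Y = 7227/1807 (Y = 4 - 1/(4076 - 2269) = 4 - 1/1807 = 7227/1807 ≈ 3.9994)
Y - D = 7227/1807 - 1*(-1635) = 7227/1807 + 1635 = 2961672/1807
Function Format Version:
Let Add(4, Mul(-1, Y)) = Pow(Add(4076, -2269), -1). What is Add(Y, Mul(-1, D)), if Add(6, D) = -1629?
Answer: Rational(2961672, 1807) ≈ 1639.0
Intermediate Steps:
D = -1635 (D = Add(-6, -1629) = -1635)
Y = Rational(7227, 1807) (Y = Add(4, Mul(-1, Pow(Add(4076, -2269), -1))) = Add(4, Mul(-1, Pow(1807, -1))) = Add(4, Mul(-1, Rational(1, 1807))) = Add(4, Rational(-1, 1807)) = Rational(7227, 1807) ≈ 3.9994)
Add(Y, Mul(-1, D)) = Add(Rational(7227, 1807), Mul(-1, -1635)) = Add(Rational(7227, 1807), 1635) = Rational(2961672, 1807)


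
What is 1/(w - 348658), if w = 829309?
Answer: 1/480651 ≈ 2.0805e-6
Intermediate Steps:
1/(w - 348658) = 1/(829309 - 348658) = 1/480651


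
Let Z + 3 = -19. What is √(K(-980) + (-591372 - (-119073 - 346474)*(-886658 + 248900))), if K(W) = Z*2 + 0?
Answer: I*√296906915042 ≈ 5.4489e+5*I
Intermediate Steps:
Z = -22 (Z = -3 - 19 = -22)
K(W) = -44 (K(W) = -22*2 + 0 = -44 + 0 = -44)
√(K(-980) + (-591372 - (-119073 - 346474)*(-886658 + 248900))) = √(-44 + (-591372 - (-119073 - 346474)*(-886658 + 248900))) = √(-44 + (-591372 - (-465547)*(-637758))) = √(-44 + (-591372 - 1*296906323626)) = √(-44 + (-591372 - 296906323626)) = √(-44 - 296906914998) = √(-296906915042) = I*√296906915042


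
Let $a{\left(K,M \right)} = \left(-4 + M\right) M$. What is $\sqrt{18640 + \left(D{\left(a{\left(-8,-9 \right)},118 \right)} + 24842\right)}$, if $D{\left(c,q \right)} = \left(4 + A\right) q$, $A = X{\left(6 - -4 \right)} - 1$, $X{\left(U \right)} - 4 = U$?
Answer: $4 \sqrt{2843} \approx 213.28$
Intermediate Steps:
$X{\left(U \right)} = 4 + U$
$A = 13$ ($A = \left(4 + \left(6 - -4\right)\right) - 1 = \left(4 + \left(6 + 4\right)\right) - 1 = \left(4 + 10\right) - 1 = 14 - 1 = 13$)
$a{\left(K,M \right)} = M \left(-4 + M\right)$
$D{\left(c,q \right)} = 17 q$ ($D{\left(c,q \right)} = \left(4 + 13\right) q = 17 q$)
$\sqrt{18640 + \left(D{\left(a{\left(-8,-9 \right)},118 \right)} + 24842\right)} = \sqrt{18640 + \left(17 \cdot 118 + 24842\right)} = \sqrt{18640 + \left(2006 + 24842\right)} = \sqrt{18640 + 26848} = \sqrt{45488} = 4 \sqrt{2843}$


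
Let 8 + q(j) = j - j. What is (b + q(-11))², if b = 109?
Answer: 10201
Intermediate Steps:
q(j) = -8 (q(j) = -8 + (j - j) = -8 + 0 = -8)
(b + q(-11))² = (109 - 8)² = 101² = 10201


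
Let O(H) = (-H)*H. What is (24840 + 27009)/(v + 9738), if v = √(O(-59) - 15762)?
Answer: 504905562/94847887 - 51849*I*√19243/94847887 ≈ 5.3233 - 0.075831*I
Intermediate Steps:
O(H) = -H²
v = I*√19243 (v = √(-1*(-59)² - 15762) = √(-1*3481 - 15762) = √(-3481 - 15762) = √(-19243) = I*√19243 ≈ 138.72*I)
(24840 + 27009)/(v + 9738) = (24840 + 27009)/(I*√19243 + 9738) = 51849/(9738 + I*√19243)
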